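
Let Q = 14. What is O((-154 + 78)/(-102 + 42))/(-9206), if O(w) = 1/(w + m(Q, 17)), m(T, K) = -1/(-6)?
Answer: -15/197929 ≈ -7.5785e-5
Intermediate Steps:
m(T, K) = ⅙ (m(T, K) = -1*(-⅙) = ⅙)
O(w) = 1/(⅙ + w) (O(w) = 1/(w + ⅙) = 1/(⅙ + w))
O((-154 + 78)/(-102 + 42))/(-9206) = (6/(1 + 6*((-154 + 78)/(-102 + 42))))/(-9206) = (6/(1 + 6*(-76/(-60))))*(-1/9206) = (6/(1 + 6*(-76*(-1/60))))*(-1/9206) = (6/(1 + 6*(19/15)))*(-1/9206) = (6/(1 + 38/5))*(-1/9206) = (6/(43/5))*(-1/9206) = (6*(5/43))*(-1/9206) = (30/43)*(-1/9206) = -15/197929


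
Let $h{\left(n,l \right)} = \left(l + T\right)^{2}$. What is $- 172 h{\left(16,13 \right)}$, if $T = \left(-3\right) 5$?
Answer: $-688$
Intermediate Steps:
$T = -15$
$h{\left(n,l \right)} = \left(-15 + l\right)^{2}$ ($h{\left(n,l \right)} = \left(l - 15\right)^{2} = \left(-15 + l\right)^{2}$)
$- 172 h{\left(16,13 \right)} = - 172 \left(-15 + 13\right)^{2} = - 172 \left(-2\right)^{2} = \left(-172\right) 4 = -688$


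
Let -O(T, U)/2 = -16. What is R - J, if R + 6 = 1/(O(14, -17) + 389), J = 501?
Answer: -213446/421 ≈ -507.00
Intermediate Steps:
O(T, U) = 32 (O(T, U) = -2*(-16) = 32)
R = -2525/421 (R = -6 + 1/(32 + 389) = -6 + 1/421 = -2525/421 ≈ -5.9976)
R - J = -2525/421 - 1*501 = -2525/421 - 501 = -213446/421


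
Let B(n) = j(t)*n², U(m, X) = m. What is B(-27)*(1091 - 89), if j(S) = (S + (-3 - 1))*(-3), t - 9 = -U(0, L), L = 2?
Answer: -10956870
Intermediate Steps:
t = 9 (t = 9 - 1*0 = 9 + 0 = 9)
j(S) = 12 - 3*S (j(S) = (S - 4)*(-3) = (-4 + S)*(-3) = 12 - 3*S)
B(n) = -15*n² (B(n) = (12 - 3*9)*n² = (12 - 27)*n² = -15*n²)
B(-27)*(1091 - 89) = (-15*(-27)²)*(1091 - 89) = -15*729*1002 = -10935*1002 = -10956870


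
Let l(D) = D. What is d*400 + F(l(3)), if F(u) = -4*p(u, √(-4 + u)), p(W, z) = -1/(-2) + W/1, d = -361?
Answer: -144414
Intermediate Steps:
p(W, z) = ½ + W (p(W, z) = -1*(-½) + W*1 = ½ + W)
F(u) = -2 - 4*u (F(u) = -4*(½ + u) = -2 - 4*u)
d*400 + F(l(3)) = -361*400 + (-2 - 4*3) = -144400 + (-2 - 12) = -144400 - 14 = -144414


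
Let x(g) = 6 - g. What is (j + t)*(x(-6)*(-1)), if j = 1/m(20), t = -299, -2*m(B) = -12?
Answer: 3586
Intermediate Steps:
m(B) = 6 (m(B) = -½*(-12) = 6)
j = ⅙ (j = 1/6 = ⅙ ≈ 0.16667)
(j + t)*(x(-6)*(-1)) = (⅙ - 299)*((6 - 1*(-6))*(-1)) = -1793*(6 + 6)*(-1)/6 = -3586*(-1) = -1793/6*(-12) = 3586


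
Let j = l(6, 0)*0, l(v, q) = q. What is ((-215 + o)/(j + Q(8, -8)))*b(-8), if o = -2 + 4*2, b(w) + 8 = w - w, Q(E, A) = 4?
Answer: 418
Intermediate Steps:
b(w) = -8 (b(w) = -8 + (w - w) = -8 + 0 = -8)
j = 0 (j = 0*0 = 0)
o = 6 (o = -2 + 8 = 6)
((-215 + o)/(j + Q(8, -8)))*b(-8) = ((-215 + 6)/(0 + 4))*(-8) = -209/4*(-8) = 418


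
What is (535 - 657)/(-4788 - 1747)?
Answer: 122/6535 ≈ 0.018669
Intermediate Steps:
(535 - 657)/(-4788 - 1747) = -122/(-6535) = -122*(-1/6535) = 122/6535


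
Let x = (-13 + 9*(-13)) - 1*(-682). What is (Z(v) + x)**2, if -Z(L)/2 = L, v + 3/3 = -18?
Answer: 348100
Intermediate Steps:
v = -19 (v = -1 - 18 = -19)
Z(L) = -2*L
x = 552 (x = (-13 - 117) + 682 = -130 + 682 = 552)
(Z(v) + x)**2 = (-2*(-19) + 552)**2 = (38 + 552)**2 = 590**2 = 348100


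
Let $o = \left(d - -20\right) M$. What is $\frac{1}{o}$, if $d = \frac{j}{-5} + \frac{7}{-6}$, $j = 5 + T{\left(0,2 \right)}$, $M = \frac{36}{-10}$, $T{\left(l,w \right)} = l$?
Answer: $- \frac{5}{321} \approx -0.015576$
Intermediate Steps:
$M = - \frac{18}{5}$ ($M = 36 \left(- \frac{1}{10}\right) = - \frac{18}{5} \approx -3.6$)
$j = 5$ ($j = 5 + 0 = 5$)
$d = - \frac{13}{6}$ ($d = \frac{5}{-5} + \frac{7}{-6} = 5 \left(- \frac{1}{5}\right) + 7 \left(- \frac{1}{6}\right) = -1 - \frac{7}{6} = - \frac{13}{6} \approx -2.1667$)
$o = - \frac{321}{5}$ ($o = \left(- \frac{13}{6} - -20\right) \left(- \frac{18}{5}\right) = \left(- \frac{13}{6} + 20\right) \left(- \frac{18}{5}\right) = \frac{107}{6} \left(- \frac{18}{5}\right) = - \frac{321}{5} \approx -64.2$)
$\frac{1}{o} = \frac{1}{- \frac{321}{5}} = - \frac{5}{321}$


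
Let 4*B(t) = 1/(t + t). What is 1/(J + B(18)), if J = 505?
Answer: 144/72721 ≈ 0.0019802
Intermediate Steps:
B(t) = 1/(8*t) (B(t) = 1/(4*(t + t)) = 1/(4*((2*t))) = (1/(2*t))/4 = 1/(8*t))
1/(J + B(18)) = 1/(505 + (⅛)/18) = 1/(505 + (⅛)*(1/18)) = 1/(505 + 1/144) = 1/(72721/144) = 144/72721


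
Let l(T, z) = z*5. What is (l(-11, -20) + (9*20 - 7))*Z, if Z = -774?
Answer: -56502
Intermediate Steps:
l(T, z) = 5*z
(l(-11, -20) + (9*20 - 7))*Z = (5*(-20) + (9*20 - 7))*(-774) = (-100 + (180 - 7))*(-774) = (-100 + 173)*(-774) = 73*(-774) = -56502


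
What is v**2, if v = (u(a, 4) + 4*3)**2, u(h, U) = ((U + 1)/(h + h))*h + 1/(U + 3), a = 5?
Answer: 1766100625/38416 ≈ 45973.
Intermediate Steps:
u(h, U) = 1/2 + 1/(3 + U) + U/2 (u(h, U) = ((1 + U)/((2*h)))*h + 1/(3 + U) = ((1 + U)*(1/(2*h)))*h + 1/(3 + U) = ((1 + U)/(2*h))*h + 1/(3 + U) = (1/2 + U/2) + 1/(3 + U) = 1/2 + 1/(3 + U) + U/2)
v = 42025/196 (v = ((5 + 4**2 + 4*4)/(2*(3 + 4)) + 4*3)**2 = ((1/2)*(5 + 16 + 16)/7 + 12)**2 = ((1/2)*(1/7)*37 + 12)**2 = (37/14 + 12)**2 = (205/14)**2 = 42025/196 ≈ 214.41)
v**2 = (42025/196)**2 = 1766100625/38416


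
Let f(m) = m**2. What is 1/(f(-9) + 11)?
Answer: 1/92 ≈ 0.010870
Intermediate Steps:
1/(f(-9) + 11) = 1/((-9)**2 + 11) = 1/(81 + 11) = 1/92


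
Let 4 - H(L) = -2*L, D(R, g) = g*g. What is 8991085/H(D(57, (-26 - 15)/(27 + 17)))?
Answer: 8703370280/5553 ≈ 1.5673e+6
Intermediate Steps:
D(R, g) = g**2
H(L) = 4 + 2*L (H(L) = 4 - (-2)*L = 4 + 2*L)
8991085/H(D(57, (-26 - 15)/(27 + 17))) = 8991085/(4 + 2*((-26 - 15)/(27 + 17))**2) = 8991085/(4 + 2*(-41/44)**2) = 8991085/(4 + 2*(1681/1936)) = 8991085/(4 + 1681/968) = 8991085/(5553/968) = 8991085*(968/5553) = 8703370280/5553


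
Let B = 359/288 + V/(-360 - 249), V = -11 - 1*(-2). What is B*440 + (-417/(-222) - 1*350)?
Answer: 55932241/270396 ≈ 206.85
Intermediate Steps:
V = -9 (V = -11 + 2 = -9)
B = 73741/58464 (B = 359/288 - 9/(-360 - 249) = 359*(1/288) - 9/(-609) = 359/288 - 9*(-1/609) = 359/288 + 3/203 = 73741/58464 ≈ 1.2613)
B*440 + (-417/(-222) - 1*350) = (73741/58464)*440 + (-417/(-222) - 1*350) = 4055755/7308 + (-417*(-1/222) - 350) = 4055755/7308 + (139/74 - 350) = 4055755/7308 - 25761/74 = 55932241/270396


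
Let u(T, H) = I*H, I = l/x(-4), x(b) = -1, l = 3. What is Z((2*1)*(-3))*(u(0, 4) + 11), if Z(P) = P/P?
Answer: -1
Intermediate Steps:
Z(P) = 1
I = -3 (I = 3/(-1) = 3*(-1) = -3)
u(T, H) = -3*H
Z((2*1)*(-3))*(u(0, 4) + 11) = 1*(-3*4 + 11) = 1*(-12 + 11) = 1*(-1) = -1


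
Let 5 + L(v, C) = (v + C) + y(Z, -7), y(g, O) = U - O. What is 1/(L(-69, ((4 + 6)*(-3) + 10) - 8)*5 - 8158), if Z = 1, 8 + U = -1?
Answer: -1/8678 ≈ -0.00011523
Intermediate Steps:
U = -9 (U = -8 - 1 = -9)
y(g, O) = -9 - O
L(v, C) = -7 + C + v (L(v, C) = -5 + ((v + C) + (-9 - 1*(-7))) = -5 + ((C + v) + (-9 + 7)) = -5 + ((C + v) - 2) = -5 + (-2 + C + v) = -7 + C + v)
1/(L(-69, ((4 + 6)*(-3) + 10) - 8)*5 - 8158) = 1/((-7 + (((4 + 6)*(-3) + 10) - 8) - 69)*5 - 8158) = 1/((-7 + ((10*(-3) + 10) - 8) - 69)*5 - 8158) = 1/((-7 + ((-30 + 10) - 8) - 69)*5 - 8158) = 1/((-7 + (-20 - 8) - 69)*5 - 8158) = 1/((-7 - 28 - 69)*5 - 8158) = 1/(-104*5 - 8158) = 1/(-520 - 8158) = 1/(-8678) = -1/8678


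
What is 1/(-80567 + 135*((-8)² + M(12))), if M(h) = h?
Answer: -1/70307 ≈ -1.4223e-5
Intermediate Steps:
1/(-80567 + 135*((-8)² + M(12))) = 1/(-80567 + 135*((-8)² + 12)) = 1/(-80567 + 135*(64 + 12)) = 1/(-80567 + 135*76) = 1/(-80567 + 10260) = 1/(-70307) = -1/70307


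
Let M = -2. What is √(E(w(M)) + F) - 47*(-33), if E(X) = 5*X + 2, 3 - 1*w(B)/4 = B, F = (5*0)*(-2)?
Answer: 1551 + √102 ≈ 1561.1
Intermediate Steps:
F = 0 (F = 0*(-2) = 0)
w(B) = 12 - 4*B
E(X) = 2 + 5*X
√(E(w(M)) + F) - 47*(-33) = √((2 + 5*(12 - 4*(-2))) + 0) - 47*(-33) = √((2 + 5*(12 + 8)) + 0) + 1551 = √((2 + 5*20) + 0) + 1551 = √((2 + 100) + 0) + 1551 = √(102 + 0) + 1551 = √102 + 1551 = 1551 + √102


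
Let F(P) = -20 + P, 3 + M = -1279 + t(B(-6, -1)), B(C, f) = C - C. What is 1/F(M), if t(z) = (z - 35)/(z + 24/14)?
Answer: -12/15869 ≈ -0.00075619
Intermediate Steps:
B(C, f) = 0
t(z) = (-35 + z)/(12/7 + z) (t(z) = (-35 + z)/(z + 24*(1/14)) = (-35 + z)/(z + 12/7) = (-35 + z)/(12/7 + z))
M = -15629/12 (M = -3 + (-1279 + 7*(-35 + 0)/(12 + 7*0)) = -3 + (-1279 + 7*(-35)/(12 + 0)) = -3 + (-1279 + 7*(-35)/12) = -3 + (-1279 + 7*(1/12)*(-35)) = -3 + (-1279 - 245/12) = -3 - 15593/12 = -15629/12 ≈ -1302.4)
1/F(M) = 1/(-20 - 15629/12) = 1/(-15869/12) = -12/15869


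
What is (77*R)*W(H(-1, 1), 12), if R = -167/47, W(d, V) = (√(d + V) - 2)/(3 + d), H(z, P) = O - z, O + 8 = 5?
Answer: 25718/47 - 12859*√10/47 ≈ -317.99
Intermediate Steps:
O = -3 (O = -8 + 5 = -3)
H(z, P) = -3 - z
W(d, V) = (-2 + √(V + d))/(3 + d) (W(d, V) = (√(V + d) - 2)/(3 + d) = (-2 + √(V + d))/(3 + d))
R = -167/47 (R = -167*1/47 = -167/47 ≈ -3.5532)
(77*R)*W(H(-1, 1), 12) = (77*(-167/47))*((-2 + √(12 + (-3 - 1*(-1))))/(3 + (-3 - 1*(-1)))) = -12859*(-2 + √(12 + (-3 + 1)))/(47*(3 + (-3 + 1))) = -12859*(-2 + √(12 - 2))/(47*(3 - 2)) = -12859*(-2 + √10)/(47*1) = -12859*(-2 + √10)/47 = 25718/47 - 12859*√10/47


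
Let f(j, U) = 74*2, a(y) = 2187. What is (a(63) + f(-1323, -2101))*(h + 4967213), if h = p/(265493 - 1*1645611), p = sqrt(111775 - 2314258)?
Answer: 11598442355 - 2335*I*sqrt(2202483)/1380118 ≈ 1.1598e+10 - 2.5109*I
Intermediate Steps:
f(j, U) = 148
p = I*sqrt(2202483) (p = sqrt(-2202483) = I*sqrt(2202483) ≈ 1484.1*I)
h = -I*sqrt(2202483)/1380118 (h = (I*sqrt(2202483))/(265493 - 1*1645611) = (I*sqrt(2202483))/(265493 - 1645611) = (I*sqrt(2202483))/(-1380118) = (I*sqrt(2202483))*(-1/1380118) = -I*sqrt(2202483)/1380118 ≈ -0.0010753*I)
(a(63) + f(-1323, -2101))*(h + 4967213) = (2187 + 148)*(-I*sqrt(2202483)/1380118 + 4967213) = 2335*(4967213 - I*sqrt(2202483)/1380118) = 11598442355 - 2335*I*sqrt(2202483)/1380118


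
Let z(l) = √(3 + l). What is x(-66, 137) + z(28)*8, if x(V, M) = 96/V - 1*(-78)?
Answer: 842/11 + 8*√31 ≈ 121.09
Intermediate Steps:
x(V, M) = 78 + 96/V (x(V, M) = 96/V + 78 = 78 + 96/V)
x(-66, 137) + z(28)*8 = (78 + 96/(-66)) + √(3 + 28)*8 = (78 + 96*(-1/66)) + √31*8 = (78 - 16/11) + 8*√31 = 842/11 + 8*√31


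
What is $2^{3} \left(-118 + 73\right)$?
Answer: $-360$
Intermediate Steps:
$2^{3} \left(-118 + 73\right) = 8 \left(-45\right) = -360$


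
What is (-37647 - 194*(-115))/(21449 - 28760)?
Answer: 15337/7311 ≈ 2.0978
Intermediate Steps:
(-37647 - 194*(-115))/(21449 - 28760) = (-37647 + 22310)/(-7311) = -15337*(-1/7311) = 15337/7311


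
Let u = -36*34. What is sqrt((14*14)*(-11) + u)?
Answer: 26*I*sqrt(5) ≈ 58.138*I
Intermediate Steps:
u = -1224
sqrt((14*14)*(-11) + u) = sqrt((14*14)*(-11) - 1224) = sqrt(196*(-11) - 1224) = sqrt(-2156 - 1224) = sqrt(-3380) = 26*I*sqrt(5)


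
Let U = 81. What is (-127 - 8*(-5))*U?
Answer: -7047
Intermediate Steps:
(-127 - 8*(-5))*U = (-127 - 8*(-5))*81 = (-127 + 40)*81 = -87*81 = -7047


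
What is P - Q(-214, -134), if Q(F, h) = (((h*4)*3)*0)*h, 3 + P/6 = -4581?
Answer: -27504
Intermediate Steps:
P = -27504 (P = -18 + 6*(-4581) = -18 - 27486 = -27504)
Q(F, h) = 0 (Q(F, h) = (((4*h)*3)*0)*h = ((12*h)*0)*h = 0*h = 0)
P - Q(-214, -134) = -27504 - 1*0 = -27504 + 0 = -27504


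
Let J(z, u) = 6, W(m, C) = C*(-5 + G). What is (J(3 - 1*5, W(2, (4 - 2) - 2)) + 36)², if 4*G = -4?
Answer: 1764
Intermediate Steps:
G = -1 (G = (¼)*(-4) = -1)
W(m, C) = -6*C (W(m, C) = C*(-5 - 1) = C*(-6) = -6*C)
(J(3 - 1*5, W(2, (4 - 2) - 2)) + 36)² = (6 + 36)² = 42² = 1764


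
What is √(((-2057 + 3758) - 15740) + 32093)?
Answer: 3*√2006 ≈ 134.37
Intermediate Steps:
√(((-2057 + 3758) - 15740) + 32093) = √((1701 - 15740) + 32093) = √(-14039 + 32093) = √18054 = 3*√2006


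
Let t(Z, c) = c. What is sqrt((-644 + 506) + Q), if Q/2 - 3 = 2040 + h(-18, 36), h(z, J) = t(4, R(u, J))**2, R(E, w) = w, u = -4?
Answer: 2*sqrt(1635) ≈ 80.870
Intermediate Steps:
h(z, J) = J**2
Q = 6678 (Q = 6 + 2*(2040 + 36**2) = 6 + 2*(2040 + 1296) = 6 + 2*3336 = 6 + 6672 = 6678)
sqrt((-644 + 506) + Q) = sqrt((-644 + 506) + 6678) = sqrt(-138 + 6678) = sqrt(6540) = 2*sqrt(1635)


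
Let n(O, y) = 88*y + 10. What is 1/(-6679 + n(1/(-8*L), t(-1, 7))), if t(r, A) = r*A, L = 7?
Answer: -1/7285 ≈ -0.00013727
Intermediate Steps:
t(r, A) = A*r
n(O, y) = 10 + 88*y
1/(-6679 + n(1/(-8*L), t(-1, 7))) = 1/(-6679 + (10 + 88*(7*(-1)))) = 1/(-6679 + (10 + 88*(-7))) = 1/(-6679 + (10 - 616)) = 1/(-6679 - 606) = 1/(-7285) = -1/7285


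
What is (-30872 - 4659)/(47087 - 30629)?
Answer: -35531/16458 ≈ -2.1589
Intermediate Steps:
(-30872 - 4659)/(47087 - 30629) = -35531/16458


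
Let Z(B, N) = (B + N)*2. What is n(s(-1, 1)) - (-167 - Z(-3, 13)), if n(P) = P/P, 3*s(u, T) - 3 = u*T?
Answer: 188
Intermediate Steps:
s(u, T) = 1 + T*u/3 (s(u, T) = 1 + (u*T)/3 = 1 + (T*u)/3 = 1 + T*u/3)
Z(B, N) = 2*B + 2*N
n(P) = 1
n(s(-1, 1)) - (-167 - Z(-3, 13)) = 1 - (-167 - (2*(-3) + 2*13)) = 1 - (-167 - (-6 + 26)) = 1 - (-167 - 1*20) = 1 - (-167 - 20) = 1 - 1*(-187) = 1 + 187 = 188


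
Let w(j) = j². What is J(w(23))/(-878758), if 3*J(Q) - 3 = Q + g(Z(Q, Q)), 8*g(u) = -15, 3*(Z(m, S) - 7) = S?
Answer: -4241/21090192 ≈ -0.00020109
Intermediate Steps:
Z(m, S) = 7 + S/3
g(u) = -15/8 (g(u) = (⅛)*(-15) = -15/8)
J(Q) = 3/8 + Q/3 (J(Q) = 1 + (Q - 15/8)/3 = 1 + (-15/8 + Q)/3 = 1 + (-5/8 + Q/3) = 3/8 + Q/3)
J(w(23))/(-878758) = (3/8 + (⅓)*23²)/(-878758) = (3/8 + (⅓)*529)*(-1/878758) = (3/8 + 529/3)*(-1/878758) = (4241/24)*(-1/878758) = -4241/21090192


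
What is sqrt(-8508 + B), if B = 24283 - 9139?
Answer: 2*sqrt(1659) ≈ 81.462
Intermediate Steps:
B = 15144
sqrt(-8508 + B) = sqrt(-8508 + 15144) = sqrt(6636) = 2*sqrt(1659)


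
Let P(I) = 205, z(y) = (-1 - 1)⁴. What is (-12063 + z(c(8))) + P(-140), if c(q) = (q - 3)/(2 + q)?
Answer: -11842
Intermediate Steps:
c(q) = (-3 + q)/(2 + q)
z(y) = 16 (z(y) = (-2)⁴ = 16)
(-12063 + z(c(8))) + P(-140) = (-12063 + 16) + 205 = -12047 + 205 = -11842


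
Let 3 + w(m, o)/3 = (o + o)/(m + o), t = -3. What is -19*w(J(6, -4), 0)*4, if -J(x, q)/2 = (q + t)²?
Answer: 684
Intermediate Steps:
J(x, q) = -2*(-3 + q)² (J(x, q) = -2*(q - 3)² = -2*(-3 + q)²)
w(m, o) = -9 + 6*o/(m + o) (w(m, o) = -9 + 3*((o + o)/(m + o)) = -9 + 3*((2*o)/(m + o)) = -9 + 3*(2*o/(m + o)) = -9 + 6*o/(m + o))
-19*w(J(6, -4), 0)*4 = -57*(-1*0 - (-6)*(-3 - 4)²)/(-2*(-3 - 4)² + 0)*4 = -57*(0 - (-6)*(-7)²)/(-2*(-7)² + 0)*4 = -57*(0 - (-6)*49)/(-2*49 + 0)*4 = -57*(0 - 3*(-98))/(-98 + 0)*4 = -57*(0 + 294)/(-98)*4 = -57*(-1)*294/98*4 = -19*(-9)*4 = 171*4 = 684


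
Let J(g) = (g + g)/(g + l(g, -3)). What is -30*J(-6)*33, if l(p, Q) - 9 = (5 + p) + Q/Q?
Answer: 3960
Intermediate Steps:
l(p, Q) = 15 + p (l(p, Q) = 9 + ((5 + p) + Q/Q) = 9 + ((5 + p) + 1) = 9 + (6 + p) = 15 + p)
J(g) = 2*g/(15 + 2*g) (J(g) = (g + g)/(g + (15 + g)) = (2*g)/(15 + 2*g) = 2*g/(15 + 2*g))
-30*J(-6)*33 = -60*(-6)/(15 + 2*(-6))*33 = -60*(-6)/(15 - 12)*33 = -60*(-6)/3*33 = -30*(-4)*33 = 120*33 = 3960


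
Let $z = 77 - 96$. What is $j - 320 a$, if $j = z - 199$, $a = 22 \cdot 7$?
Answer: $-49498$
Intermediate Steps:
$a = 154$
$z = -19$
$j = -218$ ($j = -19 - 199 = -218$)
$j - 320 a = -218 - 49280 = -49498$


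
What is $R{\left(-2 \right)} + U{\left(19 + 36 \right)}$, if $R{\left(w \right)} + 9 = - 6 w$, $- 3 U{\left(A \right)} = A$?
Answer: $- \frac{46}{3} \approx -15.333$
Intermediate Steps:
$U{\left(A \right)} = - \frac{A}{3}$
$R{\left(w \right)} = -9 - 6 w$
$R{\left(-2 \right)} + U{\left(19 + 36 \right)} = \left(-9 - -12\right) - \frac{19 + 36}{3} = \left(-9 + 12\right) - \frac{55}{3} = 3 - \frac{55}{3} = - \frac{46}{3}$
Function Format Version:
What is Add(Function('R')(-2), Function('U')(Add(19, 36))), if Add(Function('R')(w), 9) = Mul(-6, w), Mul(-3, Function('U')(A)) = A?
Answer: Rational(-46, 3) ≈ -15.333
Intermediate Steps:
Function('U')(A) = Mul(Rational(-1, 3), A)
Function('R')(w) = Add(-9, Mul(-6, w))
Add(Function('R')(-2), Function('U')(Add(19, 36))) = Add(Add(-9, Mul(-6, -2)), Mul(Rational(-1, 3), Add(19, 36))) = Add(Add(-9, 12), Mul(Rational(-1, 3), 55)) = Add(3, Rational(-55, 3)) = Rational(-46, 3)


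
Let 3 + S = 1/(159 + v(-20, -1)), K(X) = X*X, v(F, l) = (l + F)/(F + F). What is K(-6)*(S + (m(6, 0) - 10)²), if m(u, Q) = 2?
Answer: 1557124/709 ≈ 2196.2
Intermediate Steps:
v(F, l) = (F + l)/(2*F) (v(F, l) = (F + l)/((2*F)) = (F + l)*(1/(2*F)) = (F + l)/(2*F))
K(X) = X²
S = -19103/6381 (S = -3 + 1/(159 + (½)*(-20 - 1)/(-20)) = -3 + 1/(159 + (½)*(-1/20)*(-21)) = -3 + 1/(159 + 21/40) = -3 + 1/(6381/40) = -3 + 40/6381 = -19103/6381 ≈ -2.9937)
K(-6)*(S + (m(6, 0) - 10)²) = (-6)²*(-19103/6381 + (2 - 10)²) = 36*(-19103/6381 + (-8)²) = 36*(-19103/6381 + 64) = 36*(389281/6381) = 1557124/709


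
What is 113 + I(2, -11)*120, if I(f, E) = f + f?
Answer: 593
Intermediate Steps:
I(f, E) = 2*f
113 + I(2, -11)*120 = 113 + (2*2)*120 = 113 + 4*120 = 113 + 480 = 593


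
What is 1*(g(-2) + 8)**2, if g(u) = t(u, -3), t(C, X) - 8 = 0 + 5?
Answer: 441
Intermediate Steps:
t(C, X) = 13 (t(C, X) = 8 + (0 + 5) = 8 + 5 = 13)
g(u) = 13
1*(g(-2) + 8)**2 = 1*(13 + 8)**2 = 1*21**2 = 1*441 = 441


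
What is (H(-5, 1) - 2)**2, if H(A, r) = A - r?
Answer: 64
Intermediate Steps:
(H(-5, 1) - 2)**2 = ((-5 - 1*1) - 2)**2 = ((-5 - 1) - 2)**2 = (-6 - 2)**2 = (-8)**2 = 64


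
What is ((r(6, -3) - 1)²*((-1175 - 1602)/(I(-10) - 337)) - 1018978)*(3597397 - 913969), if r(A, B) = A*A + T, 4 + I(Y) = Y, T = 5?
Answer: -315945093537128/117 ≈ -2.7004e+12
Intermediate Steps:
I(Y) = -4 + Y
r(A, B) = 5 + A² (r(A, B) = A*A + 5 = A² + 5 = 5 + A²)
((r(6, -3) - 1)²*((-1175 - 1602)/(I(-10) - 337)) - 1018978)*(3597397 - 913969) = (((5 + 6²) - 1)²*((-1175 - 1602)/((-4 - 10) - 337)) - 1018978)*(3597397 - 913969) = (((5 + 36) - 1)²*(-2777/(-14 - 337)) - 1018978)*2683428 = ((41 - 1)²*(-2777/(-351)) - 1018978)*2683428 = (40²*(-2777*(-1/351)) - 1018978)*2683428 = (1600*(2777/351) - 1018978)*2683428 = (4443200/351 - 1018978)*2683428 = -353218078/351*2683428 = -315945093537128/117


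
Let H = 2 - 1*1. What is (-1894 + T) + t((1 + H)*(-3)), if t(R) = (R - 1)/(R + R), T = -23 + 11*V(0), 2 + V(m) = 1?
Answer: -23129/12 ≈ -1927.4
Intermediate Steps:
V(m) = -1 (V(m) = -2 + 1 = -1)
H = 1 (H = 2 - 1 = 1)
T = -34 (T = -23 + 11*(-1) = -23 - 11 = -34)
t(R) = (-1 + R)/(2*R) (t(R) = (-1 + R)/((2*R)) = (-1 + R)*(1/(2*R)) = (-1 + R)/(2*R))
(-1894 + T) + t((1 + H)*(-3)) = (-1894 - 34) + (-1 + (1 + 1)*(-3))/(2*(((1 + 1)*(-3)))) = -1928 + (-1 + 2*(-3))/(2*((2*(-3)))) = -1928 + (½)*(-1 - 6)/(-6) = -1928 + (½)*(-⅙)*(-7) = -1928 + 7/12 = -23129/12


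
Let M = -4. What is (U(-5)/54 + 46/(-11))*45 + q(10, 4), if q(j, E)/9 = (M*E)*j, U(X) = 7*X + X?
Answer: -54830/33 ≈ -1661.5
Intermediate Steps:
U(X) = 8*X
q(j, E) = -36*E*j (q(j, E) = 9*((-4*E)*j) = 9*(-4*E*j) = -36*E*j)
(U(-5)/54 + 46/(-11))*45 + q(10, 4) = ((8*(-5))/54 + 46/(-11))*45 - 36*4*10 = (-40*1/54 + 46*(-1/11))*45 - 1440 = (-20/27 - 46/11)*45 - 1440 = -1462/297*45 - 1440 = -7310/33 - 1440 = -54830/33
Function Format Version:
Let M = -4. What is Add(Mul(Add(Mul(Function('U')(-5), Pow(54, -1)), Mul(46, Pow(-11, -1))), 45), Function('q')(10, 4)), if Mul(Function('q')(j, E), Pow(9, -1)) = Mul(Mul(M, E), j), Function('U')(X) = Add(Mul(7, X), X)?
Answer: Rational(-54830, 33) ≈ -1661.5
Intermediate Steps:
Function('U')(X) = Mul(8, X)
Function('q')(j, E) = Mul(-36, E, j) (Function('q')(j, E) = Mul(9, Mul(Mul(-4, E), j)) = Mul(9, Mul(-4, E, j)) = Mul(-36, E, j))
Add(Mul(Add(Mul(Function('U')(-5), Pow(54, -1)), Mul(46, Pow(-11, -1))), 45), Function('q')(10, 4)) = Add(Mul(Add(Mul(Mul(8, -5), Pow(54, -1)), Mul(46, Pow(-11, -1))), 45), Mul(-36, 4, 10)) = Add(Mul(Add(Mul(-40, Rational(1, 54)), Mul(46, Rational(-1, 11))), 45), -1440) = Add(Mul(Add(Rational(-20, 27), Rational(-46, 11)), 45), -1440) = Add(Mul(Rational(-1462, 297), 45), -1440) = Add(Rational(-7310, 33), -1440) = Rational(-54830, 33)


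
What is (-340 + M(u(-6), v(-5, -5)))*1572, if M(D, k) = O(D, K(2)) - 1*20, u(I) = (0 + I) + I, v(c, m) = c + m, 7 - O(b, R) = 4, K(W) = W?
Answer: -561204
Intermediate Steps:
O(b, R) = 3 (O(b, R) = 7 - 1*4 = 7 - 4 = 3)
u(I) = 2*I (u(I) = I + I = 2*I)
M(D, k) = -17 (M(D, k) = 3 - 1*20 = 3 - 20 = -17)
(-340 + M(u(-6), v(-5, -5)))*1572 = (-340 - 17)*1572 = -357*1572 = -561204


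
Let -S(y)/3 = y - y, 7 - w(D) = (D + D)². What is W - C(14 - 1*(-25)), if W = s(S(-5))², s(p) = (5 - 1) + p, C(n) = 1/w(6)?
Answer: 2193/137 ≈ 16.007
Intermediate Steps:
w(D) = 7 - 4*D² (w(D) = 7 - (D + D)² = 7 - (2*D)² = 7 - 4*D²)
S(y) = 0 (S(y) = -3*(y - y) = -3*0 = 0)
C(n) = -1/137 (C(n) = 1/(7 - 4*6²) = 1/(7 - 4*36) = 1/(7 - 144) = 1/(-137) = -1/137)
s(p) = 4 + p
W = 16 (W = (4 + 0)² = 4² = 16)
W - C(14 - 1*(-25)) = 16 - 1*(-1/137) = 16 + 1/137 = 2193/137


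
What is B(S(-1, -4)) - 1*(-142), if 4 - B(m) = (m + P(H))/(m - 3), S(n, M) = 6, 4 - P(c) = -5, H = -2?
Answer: 141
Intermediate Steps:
P(c) = 9 (P(c) = 4 - 1*(-5) = 4 + 5 = 9)
B(m) = 4 - (9 + m)/(-3 + m) (B(m) = 4 - (m + 9)/(m - 3) = 4 - (9 + m)/(-3 + m))
B(S(-1, -4)) - 1*(-142) = 3*(-7 + 6)/(-3 + 6) - 1*(-142) = 3*(-1)/3 + 142 = 3*(⅓)*(-1) + 142 = -1 + 142 = 141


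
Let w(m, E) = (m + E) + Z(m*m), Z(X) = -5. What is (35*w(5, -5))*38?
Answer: -6650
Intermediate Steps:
w(m, E) = -5 + E + m (w(m, E) = (m + E) - 5 = (E + m) - 5 = -5 + E + m)
(35*w(5, -5))*38 = (35*(-5 - 5 + 5))*38 = (35*(-5))*38 = -175*38 = -6650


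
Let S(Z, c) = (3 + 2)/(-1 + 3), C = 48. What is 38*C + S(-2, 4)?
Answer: 3653/2 ≈ 1826.5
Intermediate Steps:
S(Z, c) = 5/2
38*C + S(-2, 4) = 38*48 + 5/2 = 1824 + 5/2 = 3653/2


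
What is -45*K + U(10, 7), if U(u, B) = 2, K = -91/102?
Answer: 1433/34 ≈ 42.147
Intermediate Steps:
K = -91/102 (K = -91*1/102 = -91/102 ≈ -0.89216)
-45*K + U(10, 7) = -45*(-91/102) + 2 = 1365/34 + 2 = 1433/34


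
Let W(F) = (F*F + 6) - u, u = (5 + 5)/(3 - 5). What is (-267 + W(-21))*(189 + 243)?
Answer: 79920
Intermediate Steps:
u = -5 (u = 10/(-2) = 10*(-½) = -5)
W(F) = 11 + F² (W(F) = (F*F + 6) - 1*(-5) = (F² + 6) + 5 = (6 + F²) + 5 = 11 + F²)
(-267 + W(-21))*(189 + 243) = (-267 + (11 + (-21)²))*(189 + 243) = (-267 + (11 + 441))*432 = (-267 + 452)*432 = 185*432 = 79920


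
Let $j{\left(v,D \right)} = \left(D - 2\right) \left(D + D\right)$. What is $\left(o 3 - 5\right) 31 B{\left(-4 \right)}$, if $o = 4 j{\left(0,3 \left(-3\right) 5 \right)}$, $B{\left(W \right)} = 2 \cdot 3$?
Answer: $9440430$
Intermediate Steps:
$j{\left(v,D \right)} = 2 D \left(-2 + D\right)$ ($j{\left(v,D \right)} = \left(-2 + D\right) 2 D = 2 D \left(-2 + D\right)$)
$B{\left(W \right)} = 6$
$o = 16920$ ($o = 4 \cdot 2 \cdot 3 \left(-3\right) 5 \left(-2 + 3 \left(-3\right) 5\right) = 4 \cdot 2 \left(\left(-9\right) 5\right) \left(-2 - 45\right) = 4 \cdot 2 \left(-45\right) \left(-2 - 45\right) = 4 \cdot 2 \left(-45\right) \left(-47\right) = 4 \cdot 4230 = 16920$)
$\left(o 3 - 5\right) 31 B{\left(-4 \right)} = \left(16920 \cdot 3 - 5\right) 31 \cdot 6 = \left(50760 - 5\right) 31 \cdot 6 = 50755 \cdot 31 \cdot 6 = 1573405 \cdot 6 = 9440430$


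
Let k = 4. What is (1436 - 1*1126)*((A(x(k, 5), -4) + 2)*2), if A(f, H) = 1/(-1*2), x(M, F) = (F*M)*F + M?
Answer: 930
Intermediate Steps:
x(M, F) = M + M*F² (x(M, F) = M*F² + M = M + M*F²)
A(f, H) = -½ (A(f, H) = 1/(-2) = -½)
(1436 - 1*1126)*((A(x(k, 5), -4) + 2)*2) = (1436 - 1*1126)*((-½ + 2)*2) = (1436 - 1126)*((3/2)*2) = 310*3 = 930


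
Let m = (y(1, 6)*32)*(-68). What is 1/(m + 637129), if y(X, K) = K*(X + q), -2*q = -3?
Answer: 1/604489 ≈ 1.6543e-6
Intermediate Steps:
q = 3/2 (q = -½*(-3) = 3/2 ≈ 1.5000)
y(X, K) = K*(3/2 + X) (y(X, K) = K*(X + 3/2) = K*(3/2 + X))
m = -32640 (m = (((½)*6*(3 + 2*1))*32)*(-68) = (((½)*6*(3 + 2))*32)*(-68) = (((½)*6*5)*32)*(-68) = (15*32)*(-68) = 480*(-68) = -32640)
1/(m + 637129) = 1/(-32640 + 637129) = 1/604489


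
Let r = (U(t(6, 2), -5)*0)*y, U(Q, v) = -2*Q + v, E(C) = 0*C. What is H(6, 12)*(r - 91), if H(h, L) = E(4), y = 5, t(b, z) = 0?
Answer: 0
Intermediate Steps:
E(C) = 0
U(Q, v) = v - 2*Q
r = 0 (r = ((-5 - 2*0)*0)*5 = ((-5 + 0)*0)*5 = -5*0*5 = 0*5 = 0)
H(h, L) = 0
H(6, 12)*(r - 91) = 0*(0 - 91) = 0*(-91) = 0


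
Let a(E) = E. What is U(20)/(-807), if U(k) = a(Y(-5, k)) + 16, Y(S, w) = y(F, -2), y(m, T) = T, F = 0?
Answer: -14/807 ≈ -0.017348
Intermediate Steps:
Y(S, w) = -2
U(k) = 14 (U(k) = -2 + 16 = 14)
U(20)/(-807) = 14/(-807) = 14*(-1/807) = -14/807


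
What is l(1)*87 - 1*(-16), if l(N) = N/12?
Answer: 93/4 ≈ 23.250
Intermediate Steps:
l(N) = N/12 (l(N) = N*(1/12) = N/12)
l(1)*87 - 1*(-16) = ((1/12)*1)*87 - 1*(-16) = (1/12)*87 + 16 = 29/4 + 16 = 93/4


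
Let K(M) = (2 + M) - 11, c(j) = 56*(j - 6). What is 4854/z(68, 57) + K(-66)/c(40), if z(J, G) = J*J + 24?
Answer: 158811/158032 ≈ 1.0049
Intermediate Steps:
z(J, G) = 24 + J² (z(J, G) = J² + 24 = 24 + J²)
c(j) = -336 + 56*j (c(j) = 56*(-6 + j) = -336 + 56*j)
K(M) = -9 + M
4854/z(68, 57) + K(-66)/c(40) = 4854/(24 + 68²) + (-9 - 66)/(-336 + 56*40) = 4854/(24 + 4624) - 75/(-336 + 2240) = 4854/4648 - 75/1904 = 4854*(1/4648) - 75*1/1904 = 2427/2324 - 75/1904 = 158811/158032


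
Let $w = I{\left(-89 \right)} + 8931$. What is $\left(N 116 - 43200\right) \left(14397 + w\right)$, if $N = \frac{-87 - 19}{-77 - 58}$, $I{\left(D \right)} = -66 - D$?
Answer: $- \frac{135895908104}{135} \approx -1.0066 \cdot 10^{9}$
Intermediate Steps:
$N = \frac{106}{135}$ ($N = - \frac{106}{-135} = \left(-106\right) \left(- \frac{1}{135}\right) = \frac{106}{135} \approx 0.78518$)
$w = 8954$ ($w = \left(-66 - -89\right) + 8931 = \left(-66 + 89\right) + 8931 = 23 + 8931 = 8954$)
$\left(N 116 - 43200\right) \left(14397 + w\right) = \left(\frac{106}{135} \cdot 116 - 43200\right) \left(14397 + 8954\right) = \left(\frac{12296}{135} - 43200\right) 23351 = \left(- \frac{5819704}{135}\right) 23351 = - \frac{135895908104}{135}$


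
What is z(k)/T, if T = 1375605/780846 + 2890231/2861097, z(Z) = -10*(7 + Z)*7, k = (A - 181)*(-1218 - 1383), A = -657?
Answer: -10329227375817632100/187653474367 ≈ -5.5044e+7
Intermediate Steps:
k = 2179638 (k = (-657 - 181)*(-1218 - 1383) = -838*(-2601) = 2179638)
z(Z) = -490 - 70*Z (z(Z) = (-70 - 10*Z)*7 = -490 - 70*Z)
T = 187653474367/67699277214 (T = 1375605*(1/780846) + 2890231*(1/2861097) = 41685/23662 + 2890231/2861097 = 187653474367/67699277214 ≈ 2.7719)
z(k)/T = (-490 - 70*2179638)/(187653474367/67699277214) = (-490 - 152574660)*(67699277214/187653474367) = -152575150*67699277214/187653474367 = -10329227375817632100/187653474367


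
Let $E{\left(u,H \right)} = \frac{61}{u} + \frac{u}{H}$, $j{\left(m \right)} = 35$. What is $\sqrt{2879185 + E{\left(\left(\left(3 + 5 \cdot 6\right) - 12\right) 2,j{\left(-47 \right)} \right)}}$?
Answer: $\frac{\sqrt{126972175470}}{210} \approx 1696.8$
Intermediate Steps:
$\sqrt{2879185 + E{\left(\left(\left(3 + 5 \cdot 6\right) - 12\right) 2,j{\left(-47 \right)} \right)}} = \sqrt{2879185 + \left(\frac{61}{\left(\left(3 + 5 \cdot 6\right) - 12\right) 2} + \frac{\left(\left(3 + 5 \cdot 6\right) - 12\right) 2}{35}\right)} = \sqrt{2879185 + \left(\frac{61}{\left(\left(3 + 30\right) - 12\right) 2} + \left(\left(3 + 30\right) - 12\right) 2 \cdot \frac{1}{35}\right)} = \sqrt{2879185 + \left(\frac{61}{\left(33 - 12\right) 2} + \left(33 - 12\right) 2 \cdot \frac{1}{35}\right)} = \sqrt{2879185 + \left(\frac{61}{21 \cdot 2} + 21 \cdot 2 \cdot \frac{1}{35}\right)} = \sqrt{2879185 + \left(\frac{61}{42} + 42 \cdot \frac{1}{35}\right)} = \sqrt{2879185 + \left(61 \cdot \frac{1}{42} + \frac{6}{5}\right)} = \sqrt{2879185 + \left(\frac{61}{42} + \frac{6}{5}\right)} = \sqrt{2879185 + \frac{557}{210}} = \sqrt{\frac{604629407}{210}} = \frac{\sqrt{126972175470}}{210}$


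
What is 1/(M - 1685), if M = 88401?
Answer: 1/86716 ≈ 1.1532e-5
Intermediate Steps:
1/(M - 1685) = 1/(88401 - 1685) = 1/86716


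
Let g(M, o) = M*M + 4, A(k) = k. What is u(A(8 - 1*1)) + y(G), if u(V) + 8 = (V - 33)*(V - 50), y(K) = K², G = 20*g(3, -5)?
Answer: 68710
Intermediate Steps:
g(M, o) = 4 + M² (g(M, o) = M² + 4 = 4 + M²)
G = 260 (G = 20*(4 + 3²) = 20*(4 + 9) = 20*13 = 260)
u(V) = -8 + (-50 + V)*(-33 + V) (u(V) = -8 + (V - 33)*(V - 50) = -8 + (-33 + V)*(-50 + V) = -8 + (-50 + V)*(-33 + V))
u(A(8 - 1*1)) + y(G) = (1642 + (8 - 1*1)² - 83*(8 - 1*1)) + 260² = (1642 + (8 - 1)² - 83*(8 - 1)) + 67600 = (1642 + 7² - 83*7) + 67600 = (1642 + 49 - 581) + 67600 = 1110 + 67600 = 68710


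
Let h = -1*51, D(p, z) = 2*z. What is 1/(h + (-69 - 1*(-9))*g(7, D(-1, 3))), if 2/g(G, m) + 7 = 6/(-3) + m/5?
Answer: -13/463 ≈ -0.028078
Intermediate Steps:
g(G, m) = 2/(-9 + m/5) (g(G, m) = 2/(-7 + (6/(-3) + m/5)) = 2/(-7 + (6*(-⅓) + m*(⅕))) = 2/(-7 + (-2 + m/5)) = 2/(-9 + m/5))
h = -51
1/(h + (-69 - 1*(-9))*g(7, D(-1, 3))) = 1/(-51 + (-69 - 1*(-9))*(10/(-45 + 2*3))) = 1/(-51 + (-69 + 9)*(10/(-45 + 6))) = 1/(-51 - 600/(-39)) = 1/(-51 - 600*(-1)/39) = 1/(-51 - 60*(-10/39)) = 1/(-51 + 200/13) = 1/(-463/13) = -13/463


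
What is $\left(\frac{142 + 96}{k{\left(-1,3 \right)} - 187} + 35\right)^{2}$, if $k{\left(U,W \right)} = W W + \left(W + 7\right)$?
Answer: $\frac{162409}{144} \approx 1127.8$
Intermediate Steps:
$k{\left(U,W \right)} = 7 + W + W^{2}$ ($k{\left(U,W \right)} = W^{2} + \left(7 + W\right) = 7 + W + W^{2}$)
$\left(\frac{142 + 96}{k{\left(-1,3 \right)} - 187} + 35\right)^{2} = \left(\frac{142 + 96}{\left(7 + 3 + 3^{2}\right) - 187} + 35\right)^{2} = \left(\frac{238}{\left(7 + 3 + 9\right) - 187} + 35\right)^{2} = \left(\frac{238}{19 - 187} + 35\right)^{2} = \left(\frac{238}{-168} + 35\right)^{2} = \left(238 \left(- \frac{1}{168}\right) + 35\right)^{2} = \left(- \frac{17}{12} + 35\right)^{2} = \left(\frac{403}{12}\right)^{2} = \frac{162409}{144}$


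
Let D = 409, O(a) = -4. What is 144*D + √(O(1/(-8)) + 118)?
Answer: 58896 + √114 ≈ 58907.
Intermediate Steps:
144*D + √(O(1/(-8)) + 118) = 144*409 + √(-4 + 118) = 58896 + √114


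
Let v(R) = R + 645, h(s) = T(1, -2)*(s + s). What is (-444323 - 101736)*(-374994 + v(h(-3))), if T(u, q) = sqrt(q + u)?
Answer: 204416640591 + 3276354*I ≈ 2.0442e+11 + 3.2764e+6*I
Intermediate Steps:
h(s) = 2*I*s (h(s) = sqrt(-2 + 1)*(s + s) = sqrt(-1)*(2*s) = I*(2*s) = 2*I*s)
v(R) = 645 + R
(-444323 - 101736)*(-374994 + v(h(-3))) = (-444323 - 101736)*(-374994 + (645 + 2*I*(-3))) = -546059*(-374994 + (645 - 6*I)) = -546059*(-374349 - 6*I) = 204416640591 + 3276354*I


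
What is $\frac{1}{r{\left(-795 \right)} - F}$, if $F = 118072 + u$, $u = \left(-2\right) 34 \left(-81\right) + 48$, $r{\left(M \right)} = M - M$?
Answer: $- \frac{1}{123628} \approx -8.0888 \cdot 10^{-6}$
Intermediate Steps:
$r{\left(M \right)} = 0$
$u = 5556$ ($u = \left(-68\right) \left(-81\right) + 48 = 5508 + 48 = 5556$)
$F = 123628$ ($F = 118072 + 5556 = 123628$)
$\frac{1}{r{\left(-795 \right)} - F} = \frac{1}{0 - 123628} = \frac{1}{-123628} = - \frac{1}{123628}$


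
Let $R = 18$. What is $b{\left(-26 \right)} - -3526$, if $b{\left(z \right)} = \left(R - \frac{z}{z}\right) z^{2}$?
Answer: $15018$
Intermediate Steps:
$b{\left(z \right)} = 17 z^{2}$ ($b{\left(z \right)} = \left(18 - \frac{z}{z}\right) z^{2} = \left(18 - 1\right) z^{2} = 17 z^{2}$)
$b{\left(-26 \right)} - -3526 = 17 \left(-26\right)^{2} - -3526 = 17 \cdot 676 + 3526 = 11492 + 3526 = 15018$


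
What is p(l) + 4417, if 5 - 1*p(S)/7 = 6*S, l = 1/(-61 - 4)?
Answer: 289422/65 ≈ 4452.6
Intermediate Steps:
l = -1/65 (l = 1/(-65) = -1/65 ≈ -0.015385)
p(S) = 35 - 42*S
p(l) + 4417 = (35 - 42*(-1/65)) + 4417 = (35 + 42/65) + 4417 = 2317/65 + 4417 = 289422/65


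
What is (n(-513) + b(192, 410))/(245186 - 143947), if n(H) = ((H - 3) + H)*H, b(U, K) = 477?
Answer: 528354/101239 ≈ 5.2189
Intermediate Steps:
n(H) = H*(-3 + 2*H) (n(H) = ((-3 + H) + H)*H = (-3 + 2*H)*H = H*(-3 + 2*H))
(n(-513) + b(192, 410))/(245186 - 143947) = (-513*(-3 + 2*(-513)) + 477)/(245186 - 143947) = (-513*(-3 - 1026) + 477)/101239 = (-513*(-1029) + 477)*(1/101239) = (527877 + 477)*(1/101239) = 528354*(1/101239) = 528354/101239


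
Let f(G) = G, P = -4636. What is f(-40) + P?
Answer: -4676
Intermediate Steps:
f(-40) + P = -40 - 4636 = -4676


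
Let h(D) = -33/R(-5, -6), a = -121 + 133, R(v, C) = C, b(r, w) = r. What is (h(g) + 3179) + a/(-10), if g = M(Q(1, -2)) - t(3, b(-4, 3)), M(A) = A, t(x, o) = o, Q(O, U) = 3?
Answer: 31833/10 ≈ 3183.3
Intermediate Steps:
a = 12
g = 7 (g = 3 - 1*(-4) = 3 + 4 = 7)
h(D) = 11/2 (h(D) = -33/(-6) = -33*(-1/6) = 11/2)
(h(g) + 3179) + a/(-10) = (11/2 + 3179) + 12/(-10) = 6369/2 + 12*(-1/10) = 6369/2 - 6/5 = 31833/10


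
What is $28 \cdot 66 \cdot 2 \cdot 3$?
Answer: $11088$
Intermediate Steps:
$28 \cdot 66 \cdot 2 \cdot 3 = 1848 \cdot 6 = 11088$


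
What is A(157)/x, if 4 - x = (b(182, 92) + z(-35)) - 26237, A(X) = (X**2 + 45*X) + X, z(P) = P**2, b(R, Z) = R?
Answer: 31871/24834 ≈ 1.2834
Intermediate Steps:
A(X) = X**2 + 46*X
x = 24834 (x = 4 - ((182 + (-35)**2) - 26237) = 4 - ((182 + 1225) - 26237) = 4 - (1407 - 26237) = 4 - 1*(-24830) = 4 + 24830 = 24834)
A(157)/x = (157*(46 + 157))/24834 = (157*203)*(1/24834) = 31871*(1/24834) = 31871/24834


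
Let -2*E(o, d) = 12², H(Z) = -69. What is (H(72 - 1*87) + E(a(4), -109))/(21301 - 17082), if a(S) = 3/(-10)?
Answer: -141/4219 ≈ -0.033420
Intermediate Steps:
a(S) = -3/10 (a(S) = 3*(-⅒) = -3/10)
E(o, d) = -72 (E(o, d) = -½*12² = -½*144 = -72)
(H(72 - 1*87) + E(a(4), -109))/(21301 - 17082) = (-69 - 72)/(21301 - 17082) = -141/4219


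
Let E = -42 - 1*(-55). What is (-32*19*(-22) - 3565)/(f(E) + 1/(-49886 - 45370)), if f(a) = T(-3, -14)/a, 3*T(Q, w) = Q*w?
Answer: 12149236008/1333571 ≈ 9110.3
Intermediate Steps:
E = 13 (E = -42 + 55 = 13)
T(Q, w) = Q*w/3 (T(Q, w) = (Q*w)/3 = Q*w/3)
f(a) = 14/a (f(a) = ((1/3)*(-3)*(-14))/a = 14/a)
(-32*19*(-22) - 3565)/(f(E) + 1/(-49886 - 45370)) = (-32*19*(-22) - 3565)/(14/13 + 1/(-49886 - 45370)) = (-608*(-22) - 3565)/(14*(1/13) + 1/(-95256)) = (13376 - 3565)/(14/13 - 1/95256) = 9811/(1333571/1238328) = 9811*(1238328/1333571) = 12149236008/1333571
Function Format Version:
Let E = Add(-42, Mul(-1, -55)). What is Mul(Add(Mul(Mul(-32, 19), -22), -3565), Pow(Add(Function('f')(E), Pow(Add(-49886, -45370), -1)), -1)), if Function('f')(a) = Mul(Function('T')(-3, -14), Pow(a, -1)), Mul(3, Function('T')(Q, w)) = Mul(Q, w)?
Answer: Rational(12149236008, 1333571) ≈ 9110.3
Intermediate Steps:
E = 13 (E = Add(-42, 55) = 13)
Function('T')(Q, w) = Mul(Rational(1, 3), Q, w) (Function('T')(Q, w) = Mul(Rational(1, 3), Mul(Q, w)) = Mul(Rational(1, 3), Q, w))
Function('f')(a) = Mul(14, Pow(a, -1)) (Function('f')(a) = Mul(Mul(Rational(1, 3), -3, -14), Pow(a, -1)) = Mul(14, Pow(a, -1)))
Mul(Add(Mul(Mul(-32, 19), -22), -3565), Pow(Add(Function('f')(E), Pow(Add(-49886, -45370), -1)), -1)) = Mul(Add(Mul(Mul(-32, 19), -22), -3565), Pow(Add(Mul(14, Pow(13, -1)), Pow(Add(-49886, -45370), -1)), -1)) = Mul(Add(Mul(-608, -22), -3565), Pow(Add(Mul(14, Rational(1, 13)), Pow(-95256, -1)), -1)) = Mul(Add(13376, -3565), Pow(Add(Rational(14, 13), Rational(-1, 95256)), -1)) = Mul(9811, Pow(Rational(1333571, 1238328), -1)) = Mul(9811, Rational(1238328, 1333571)) = Rational(12149236008, 1333571)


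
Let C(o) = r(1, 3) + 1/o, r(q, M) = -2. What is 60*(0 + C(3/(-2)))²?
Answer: 1280/3 ≈ 426.67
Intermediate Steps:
C(o) = -2 + 1/o
60*(0 + C(3/(-2)))² = 60*(0 + (-2 + 1/(3/(-2))))² = 60*(0 + (-2 + 1/(3*(-½))))² = 60*(0 + (-2 + 1/(-3/2)))² = 60*(0 + (-2 - ⅔))² = 60*(0 - 8/3)² = 60*(-8/3)² = 60*(64/9) = 1280/3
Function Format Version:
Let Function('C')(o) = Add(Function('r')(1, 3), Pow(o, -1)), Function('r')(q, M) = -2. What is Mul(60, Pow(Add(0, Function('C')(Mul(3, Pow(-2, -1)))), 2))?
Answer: Rational(1280, 3) ≈ 426.67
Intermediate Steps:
Function('C')(o) = Add(-2, Pow(o, -1))
Mul(60, Pow(Add(0, Function('C')(Mul(3, Pow(-2, -1)))), 2)) = Mul(60, Pow(Add(0, Add(-2, Pow(Mul(3, Pow(-2, -1)), -1))), 2)) = Mul(60, Pow(Add(0, Add(-2, Pow(Mul(3, Rational(-1, 2)), -1))), 2)) = Mul(60, Pow(Add(0, Add(-2, Pow(Rational(-3, 2), -1))), 2)) = Mul(60, Pow(Add(0, Add(-2, Rational(-2, 3))), 2)) = Mul(60, Pow(Add(0, Rational(-8, 3)), 2)) = Mul(60, Pow(Rational(-8, 3), 2)) = Mul(60, Rational(64, 9)) = Rational(1280, 3)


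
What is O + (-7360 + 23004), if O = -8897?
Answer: 6747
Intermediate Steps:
O + (-7360 + 23004) = -8897 + (-7360 + 23004) = -8897 + 15644 = 6747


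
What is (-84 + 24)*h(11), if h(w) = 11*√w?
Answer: -660*√11 ≈ -2189.0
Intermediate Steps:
(-84 + 24)*h(11) = (-84 + 24)*(11*√11) = -660*√11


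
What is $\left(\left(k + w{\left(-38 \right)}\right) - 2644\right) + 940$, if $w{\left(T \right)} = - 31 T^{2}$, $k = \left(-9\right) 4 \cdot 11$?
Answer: $-46864$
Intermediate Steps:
$k = -396$ ($k = \left(-36\right) 11 = -396$)
$\left(\left(k + w{\left(-38 \right)}\right) - 2644\right) + 940 = \left(\left(-396 - 31 \left(-38\right)^{2}\right) - 2644\right) + 940 = \left(\left(-396 - 44764\right) - 2644\right) + 940 = \left(-45160 - 2644\right) + 940 = -47804 + 940 = -46864$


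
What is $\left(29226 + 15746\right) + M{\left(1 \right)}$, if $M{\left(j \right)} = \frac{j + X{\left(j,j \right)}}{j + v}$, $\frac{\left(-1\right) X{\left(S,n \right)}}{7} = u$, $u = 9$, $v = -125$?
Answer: $\frac{89945}{2} \approx 44973.0$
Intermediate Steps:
$X{\left(S,n \right)} = -63$ ($X{\left(S,n \right)} = \left(-7\right) 9 = -63$)
$M{\left(j \right)} = \frac{-63 + j}{-125 + j}$ ($M{\left(j \right)} = \frac{j - 63}{j - 125} = \frac{-63 + j}{-125 + j}$)
$\left(29226 + 15746\right) + M{\left(1 \right)} = \left(29226 + 15746\right) + \frac{-63 + 1}{-125 + 1} = 44972 + \frac{1}{-124} \left(-62\right) = 44972 - - \frac{1}{2} = 44972 + \frac{1}{2} = \frac{89945}{2}$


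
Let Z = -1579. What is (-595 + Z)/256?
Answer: -1087/128 ≈ -8.4922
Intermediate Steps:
(-595 + Z)/256 = (-595 - 1579)/256 = -2174*1/256 = -1087/128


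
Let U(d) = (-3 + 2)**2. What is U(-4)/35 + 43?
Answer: 1506/35 ≈ 43.029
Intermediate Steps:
U(d) = 1 (U(d) = (-1)**2 = 1)
U(-4)/35 + 43 = 1/35 + 43 = 1506/35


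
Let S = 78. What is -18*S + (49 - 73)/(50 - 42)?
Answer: -1407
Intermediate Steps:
-18*S + (49 - 73)/(50 - 42) = -18*78 + (49 - 73)/(50 - 42) = -1404 - 24/8 = -1404 - 24*⅛ = -1404 - 3 = -1407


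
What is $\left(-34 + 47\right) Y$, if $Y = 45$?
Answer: $585$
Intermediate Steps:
$\left(-34 + 47\right) Y = \left(-34 + 47\right) 45 = 13 \cdot 45 = 585$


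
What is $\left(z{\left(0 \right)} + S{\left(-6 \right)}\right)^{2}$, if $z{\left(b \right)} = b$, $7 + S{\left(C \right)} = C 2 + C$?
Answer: $625$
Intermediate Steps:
$S{\left(C \right)} = -7 + 3 C$ ($S{\left(C \right)} = -7 + \left(C 2 + C\right) = -7 + \left(2 C + C\right) = -7 + 3 C$)
$\left(z{\left(0 \right)} + S{\left(-6 \right)}\right)^{2} = \left(0 + \left(-7 + 3 \left(-6\right)\right)\right)^{2} = \left(0 - 25\right)^{2} = \left(-25\right)^{2} = 625$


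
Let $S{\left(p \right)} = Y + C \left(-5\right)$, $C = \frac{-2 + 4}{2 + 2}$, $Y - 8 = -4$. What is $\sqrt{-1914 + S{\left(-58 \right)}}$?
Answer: $\frac{15 i \sqrt{34}}{2} \approx 43.732 i$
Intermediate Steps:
$Y = 4$ ($Y = 8 - 4 = 4$)
$C = \frac{1}{2}$ ($C = \frac{2}{4} = 2 \cdot \frac{1}{4} = \frac{1}{2} \approx 0.5$)
$S{\left(p \right)} = \frac{3}{2}$ ($S{\left(p \right)} = 4 + \frac{1}{2} \left(-5\right) = 4 - \frac{5}{2} = \frac{3}{2}$)
$\sqrt{-1914 + S{\left(-58 \right)}} = \sqrt{-1914 + \frac{3}{2}} = \sqrt{- \frac{3825}{2}} = \frac{15 i \sqrt{34}}{2}$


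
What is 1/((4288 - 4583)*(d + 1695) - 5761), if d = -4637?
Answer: 1/862129 ≈ 1.1599e-6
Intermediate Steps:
1/((4288 - 4583)*(d + 1695) - 5761) = 1/((4288 - 4583)*(-4637 + 1695) - 5761) = 1/(-295*(-2942) - 5761) = 1/(867890 - 5761) = 1/862129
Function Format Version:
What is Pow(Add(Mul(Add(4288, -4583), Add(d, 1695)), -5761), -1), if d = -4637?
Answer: Rational(1, 862129) ≈ 1.1599e-6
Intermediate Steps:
Pow(Add(Mul(Add(4288, -4583), Add(d, 1695)), -5761), -1) = Pow(Add(Mul(Add(4288, -4583), Add(-4637, 1695)), -5761), -1) = Pow(Add(Mul(-295, -2942), -5761), -1) = Pow(Add(867890, -5761), -1) = Pow(862129, -1) = Rational(1, 862129)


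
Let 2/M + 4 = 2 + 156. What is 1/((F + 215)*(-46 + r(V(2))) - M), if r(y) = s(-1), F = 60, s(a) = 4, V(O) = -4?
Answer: -77/889351 ≈ -8.6580e-5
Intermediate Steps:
r(y) = 4
M = 1/77 (M = 2/(-4 + (2 + 156)) = 2/(-4 + 158) = 2/154 = 2*(1/154) = 1/77 ≈ 0.012987)
1/((F + 215)*(-46 + r(V(2))) - M) = 1/((60 + 215)*(-46 + 4) - 1*1/77) = 1/(275*(-42) - 1/77) = 1/(-11550 - 1/77) = 1/(-889351/77) = -77/889351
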